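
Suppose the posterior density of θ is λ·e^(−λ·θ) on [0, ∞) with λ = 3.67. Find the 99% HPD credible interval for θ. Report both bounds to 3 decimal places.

[0.000, 1.255]

The exponential density is strictly decreasing on [0, ∞), so the HPD interval is anchored at 0: [0, q] with P(θ ≤ q) = 0.99.
q = −ln(1 − 0.99) / 3.67 = 4.6052 / 3.67 = 1.255.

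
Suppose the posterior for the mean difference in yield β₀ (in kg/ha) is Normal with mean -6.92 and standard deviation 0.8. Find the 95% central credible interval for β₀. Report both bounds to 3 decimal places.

The posterior is symmetric, so the 95% equal-tailed interval is β₀ = -6.92 ± z·0.8 with z = 1.960.
Half-width: 1.960 × 0.8 = 1.568.
-6.92 − 1.568 = -8.488; -6.92 + 1.568 = -5.352.

[-8.488, -5.352]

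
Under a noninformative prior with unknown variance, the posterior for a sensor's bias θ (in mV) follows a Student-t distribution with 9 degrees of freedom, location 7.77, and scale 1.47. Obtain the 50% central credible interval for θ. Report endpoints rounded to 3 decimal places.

[6.737, 8.803]

The t_9 distribution is symmetric; the 50% interval is 7.77 ± t·1.47 with t_{0.75,9} = 0.703.
Half-width: 0.703 × 1.47 = 1.033.
7.77 − 1.033 = 6.737; 7.77 + 1.033 = 8.803.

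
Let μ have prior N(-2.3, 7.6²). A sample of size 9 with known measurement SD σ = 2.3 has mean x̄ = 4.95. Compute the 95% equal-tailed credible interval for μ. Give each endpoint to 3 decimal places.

[3.382, 6.372]

Posterior precision = 1/7.6² + 9/2.3² = 0.0173 + 1.7013 = 1.7186, so posterior SD = 0.7628.
Posterior mean = (-2.3/7.6² + 9·4.95/2.3²) / 1.7186 = 4.8770.
Interval: 4.8770 ± 1.960 × 0.7628 → [3.382, 6.372].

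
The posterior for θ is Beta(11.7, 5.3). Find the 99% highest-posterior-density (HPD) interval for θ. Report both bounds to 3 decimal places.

[0.398, 0.926]

The posterior is unimodal and skewed, so the HPD interval has equal density at both endpoints and is the shortest 99% interval.
Solving f(0.398) = f(0.926) with F(0.926) − F(0.398) = 0.99 gives [0.398, 0.926].
For comparison, the equal-tailed interval is [0.383, 0.916]; the HPD is narrower and shifted toward the mode.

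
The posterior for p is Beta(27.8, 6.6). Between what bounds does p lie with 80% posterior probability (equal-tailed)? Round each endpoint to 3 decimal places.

[0.719, 0.889]

Posterior: Beta(27.8, 6.6).
Equal-tailed 80% interval: the 0.1 and 0.9 quantiles of Beta(27.8, 6.6).
Posterior mean ≈ 0.808, SD ≈ 0.066; a Normal approximation gives roughly [0.723, 0.893].
Exact: F⁻¹(0.1) = 0.719; F⁻¹(0.9) = 0.889.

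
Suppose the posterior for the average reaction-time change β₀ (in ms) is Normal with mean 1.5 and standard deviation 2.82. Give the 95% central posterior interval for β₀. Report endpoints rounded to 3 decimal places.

The posterior is symmetric, so the 95% equal-tailed interval is β₀ = 1.5 ± z·2.82 with z = 1.960.
Half-width: 1.960 × 2.82 = 5.527.
1.5 − 5.527 = -4.027; 1.5 + 5.527 = 7.027.

[-4.027, 7.027]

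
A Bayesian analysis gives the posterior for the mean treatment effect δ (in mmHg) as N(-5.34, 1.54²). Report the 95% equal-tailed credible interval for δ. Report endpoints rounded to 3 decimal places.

The posterior is symmetric, so the 95% equal-tailed interval is δ = -5.34 ± z·1.54 with z = 1.960.
Half-width: 1.960 × 1.54 = 3.018.
-5.34 − 3.018 = -8.358; -5.34 + 3.018 = -2.322.

[-8.358, -2.322]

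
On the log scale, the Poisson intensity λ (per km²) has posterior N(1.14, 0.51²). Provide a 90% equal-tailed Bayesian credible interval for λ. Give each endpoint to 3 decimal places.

On the log scale the 90% interval is 1.14 ± 1.645 × 0.51 = [0.3011, 1.9789].
Exponentiate: [e^0.3011, e^1.9789] = [1.351, 7.235].

[1.351, 7.235]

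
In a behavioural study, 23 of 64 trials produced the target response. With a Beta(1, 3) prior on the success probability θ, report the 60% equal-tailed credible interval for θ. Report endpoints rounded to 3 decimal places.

[0.304, 0.401]

Posterior: Beta(1+23, 3+41) = Beta(24, 44).
Equal-tailed 60% interval: the 0.2 and 0.8 quantiles of Beta(24, 44).
Posterior mean ≈ 0.353, SD ≈ 0.058; a Normal approximation gives roughly [0.305, 0.401].
Exact: F⁻¹(0.2) = 0.304; F⁻¹(0.8) = 0.401.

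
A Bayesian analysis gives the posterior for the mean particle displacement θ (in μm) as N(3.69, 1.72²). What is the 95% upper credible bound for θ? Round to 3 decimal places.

Need U with P(θ ≤ U) = 0.95: U = 3.69 + z_{0.05}·1.72.
z = 1.645; U = 3.69 + 1.645 × 1.72 = 6.519.

6.519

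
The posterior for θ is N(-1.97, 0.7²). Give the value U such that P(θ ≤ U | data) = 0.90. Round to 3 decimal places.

-1.073

Need U with P(θ ≤ U) = 0.90: U = -1.97 + z_{0.1}·0.7.
z = 1.282; U = -1.97 + 1.282 × 0.7 = -1.073.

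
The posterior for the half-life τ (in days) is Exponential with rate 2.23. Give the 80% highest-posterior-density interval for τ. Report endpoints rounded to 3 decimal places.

The exponential density is strictly decreasing on [0, ∞), so the HPD interval is anchored at 0: [0, q] with P(τ ≤ q) = 0.80.
q = −ln(1 − 0.80) / 2.23 = 1.6094 / 2.23 = 0.722.

[0.000, 0.722]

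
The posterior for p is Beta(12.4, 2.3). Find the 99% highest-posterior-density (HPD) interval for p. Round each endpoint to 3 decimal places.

[0.574, 0.997]

The posterior is unimodal and skewed, so the HPD interval has equal density at both endpoints and is the shortest 99% interval.
Solving f(0.574) = f(0.997) with F(0.997) − F(0.574) = 0.99 gives [0.574, 0.997].
For comparison, the equal-tailed interval is [0.540, 0.988]; the HPD is narrower and shifted toward the mode.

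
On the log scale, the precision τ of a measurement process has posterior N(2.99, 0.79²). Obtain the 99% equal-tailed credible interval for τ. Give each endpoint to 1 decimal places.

[2.6, 152.2]

On the log scale the 99% interval is 2.99 ± 2.576 × 0.79 = [0.9551, 5.0249].
Exponentiate: [e^0.9551, e^5.0249] = [2.6, 152.2].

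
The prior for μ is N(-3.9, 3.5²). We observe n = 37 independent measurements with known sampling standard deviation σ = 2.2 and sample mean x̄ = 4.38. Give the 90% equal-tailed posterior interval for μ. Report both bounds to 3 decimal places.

[3.701, 4.884]

Posterior precision = 1/3.5² + 37/2.2² = 0.0816 + 7.6446 = 7.7263, so posterior SD = 0.3598.
Posterior mean = (-3.9/3.5² + 37·4.38/2.2²) / 7.7263 = 4.2925.
Interval: 4.2925 ± 1.645 × 0.3598 → [3.701, 4.884].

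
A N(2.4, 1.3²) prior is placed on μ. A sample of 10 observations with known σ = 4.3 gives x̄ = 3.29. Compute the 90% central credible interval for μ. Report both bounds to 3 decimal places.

Posterior precision = 1/1.3² + 10/4.3² = 0.5917 + 0.5408 = 1.1325, so posterior SD = 0.9397.
Posterior mean = (2.4/1.3² + 10·3.29/4.3²) / 1.1325 = 2.8250.
Interval: 2.8250 ± 1.645 × 0.9397 → [1.279, 4.371].

[1.279, 4.371]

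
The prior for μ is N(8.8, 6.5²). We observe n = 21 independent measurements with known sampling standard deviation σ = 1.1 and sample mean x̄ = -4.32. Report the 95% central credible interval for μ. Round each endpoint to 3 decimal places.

[-4.772, -3.832]

Posterior precision = 1/6.5² + 21/1.1² = 0.0237 + 17.3554 = 17.3790, so posterior SD = 0.2399.
Posterior mean = (8.8/6.5² + 21·-4.32/1.1²) / 17.3790 = -4.3021.
Interval: -4.3021 ± 1.960 × 0.2399 → [-4.772, -3.832].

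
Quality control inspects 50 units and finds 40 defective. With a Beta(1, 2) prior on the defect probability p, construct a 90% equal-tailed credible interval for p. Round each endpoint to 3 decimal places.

[0.674, 0.861]

Posterior: Beta(1+40, 2+10) = Beta(41, 12).
Equal-tailed 90% interval: the 0.05 and 0.95 quantiles of Beta(41, 12).
Posterior mean ≈ 0.774, SD ≈ 0.057; a Normal approximation gives roughly [0.680, 0.867].
Exact: F⁻¹(0.05) = 0.674; F⁻¹(0.95) = 0.861.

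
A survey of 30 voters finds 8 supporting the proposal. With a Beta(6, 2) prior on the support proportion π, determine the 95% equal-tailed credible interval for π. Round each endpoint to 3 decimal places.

[0.225, 0.525]

Posterior: Beta(6+8, 2+22) = Beta(14, 24).
Equal-tailed 95% interval: the 0.025 and 0.975 quantiles of Beta(14, 24).
Posterior mean ≈ 0.368, SD ≈ 0.077; a Normal approximation gives roughly [0.217, 0.520].
Exact: F⁻¹(0.025) = 0.225; F⁻¹(0.975) = 0.525.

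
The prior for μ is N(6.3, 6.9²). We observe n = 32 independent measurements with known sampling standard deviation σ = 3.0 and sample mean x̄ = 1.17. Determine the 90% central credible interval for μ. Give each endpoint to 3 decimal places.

[0.330, 2.070]

Posterior precision = 1/6.9² + 32/3.0² = 0.0210 + 3.5556 = 3.5766, so posterior SD = 0.5288.
Posterior mean = (6.3/6.9² + 32·1.17/3.0²) / 3.5766 = 1.2001.
Interval: 1.2001 ± 1.645 × 0.5288 → [0.330, 2.070].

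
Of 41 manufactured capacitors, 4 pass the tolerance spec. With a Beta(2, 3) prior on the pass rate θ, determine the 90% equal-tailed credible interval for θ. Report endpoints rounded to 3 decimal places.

Posterior: Beta(2+4, 3+37) = Beta(6, 40).
Equal-tailed 90% interval: the 0.05 and 0.95 quantiles of Beta(6, 40).
Posterior mean ≈ 0.130, SD ≈ 0.049; a Normal approximation gives roughly [0.050, 0.211].
Exact: F⁻¹(0.05) = 0.060; F⁻¹(0.95) = 0.220.

[0.060, 0.220]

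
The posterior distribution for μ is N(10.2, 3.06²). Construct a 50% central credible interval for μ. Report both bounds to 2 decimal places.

The posterior is symmetric, so the 50% equal-tailed interval is μ = 10.2 ± z·3.06 with z = 0.674.
Half-width: 0.674 × 3.06 = 2.06.
10.2 − 2.06 = 8.14; 10.2 + 2.06 = 12.26.

[8.14, 12.26]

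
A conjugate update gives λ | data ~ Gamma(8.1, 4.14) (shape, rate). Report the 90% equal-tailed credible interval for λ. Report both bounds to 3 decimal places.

Posterior: Gamma(shape 8.1, rate 4.14).
Equal-tailed 90% interval: Gamma(8.1, 4.14) quantiles at 0.05 and 0.95.
Posterior mean ≈ 1.957, SD ≈ 0.687; a Normal approximation gives roughly [0.826, 3.087].
Exact: lower = 0.979; upper = 3.207.

[0.979, 3.207]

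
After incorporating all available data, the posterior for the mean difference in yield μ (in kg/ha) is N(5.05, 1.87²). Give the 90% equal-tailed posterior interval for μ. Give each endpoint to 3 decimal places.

The posterior is symmetric, so the 90% equal-tailed interval is μ = 5.05 ± z·1.87 with z = 1.645.
Half-width: 1.645 × 1.87 = 3.076.
5.05 − 3.076 = 1.974; 5.05 + 3.076 = 8.126.

[1.974, 8.126]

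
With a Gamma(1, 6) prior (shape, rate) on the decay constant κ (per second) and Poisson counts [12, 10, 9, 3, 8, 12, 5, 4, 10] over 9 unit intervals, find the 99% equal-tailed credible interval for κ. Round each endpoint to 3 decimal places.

Posterior: Gamma(1+73, 6+9) = Gamma(74, 15) (shape, rate).
Equal-tailed 99% interval: Gamma(74, 15) quantiles at 0.005 and 0.995.
Posterior mean ≈ 4.933, SD ≈ 0.573; a Normal approximation gives roughly [3.456, 6.411].
Exact: lower = 3.581; upper = 6.535.

[3.581, 6.535]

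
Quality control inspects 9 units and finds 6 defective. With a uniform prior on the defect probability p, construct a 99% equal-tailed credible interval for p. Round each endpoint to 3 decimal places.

[0.265, 0.923]

Posterior: Beta(1+6, 1+3) = Beta(7, 4).
Equal-tailed 99% interval: the 0.005 and 0.995 quantiles of Beta(7, 4).
Posterior mean ≈ 0.636, SD ≈ 0.139; a Normal approximation gives roughly [0.279, 0.994].
Exact: F⁻¹(0.005) = 0.265; F⁻¹(0.995) = 0.923.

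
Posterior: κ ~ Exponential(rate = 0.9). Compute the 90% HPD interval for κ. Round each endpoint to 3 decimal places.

The exponential density is strictly decreasing on [0, ∞), so the HPD interval is anchored at 0: [0, q] with P(κ ≤ q) = 0.90.
q = −ln(1 − 0.90) / 0.9 = 2.3026 / 0.9 = 2.558.

[0.000, 2.558]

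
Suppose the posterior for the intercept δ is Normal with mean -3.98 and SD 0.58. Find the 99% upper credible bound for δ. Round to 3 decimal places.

-2.631

Need U with P(δ ≤ U) = 0.99: U = -3.98 + z_{0.01}·0.58.
z = 2.326; U = -3.98 + 2.326 × 0.58 = -2.631.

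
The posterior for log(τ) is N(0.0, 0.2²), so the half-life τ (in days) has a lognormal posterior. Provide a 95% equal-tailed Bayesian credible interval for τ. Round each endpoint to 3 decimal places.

[0.676, 1.480]

On the log scale the 95% interval is 0.0 ± 1.960 × 0.2 = [-0.3920, 0.3920].
Exponentiate: [e^-0.3920, e^0.3920] = [0.676, 1.480].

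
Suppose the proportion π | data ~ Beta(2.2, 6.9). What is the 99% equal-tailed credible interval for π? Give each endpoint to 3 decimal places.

[0.019, 0.651]

Posterior: Beta(2.2, 6.9).
Equal-tailed 99% interval: the 0.005 and 0.995 quantiles of Beta(2.2, 6.9).
Posterior mean ≈ 0.242, SD ≈ 0.135; a Normal approximation gives roughly [-0.105, 0.589].
Exact: F⁻¹(0.005) = 0.019; F⁻¹(0.995) = 0.651.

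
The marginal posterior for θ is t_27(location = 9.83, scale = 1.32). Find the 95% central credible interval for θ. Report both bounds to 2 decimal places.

[7.12, 12.54]

The t_27 distribution is symmetric; the 95% interval is 9.83 ± t·1.32 with t_{0.975,27} = 2.052.
Half-width: 2.052 × 1.32 = 2.71.
9.83 − 2.71 = 7.12; 9.83 + 2.71 = 12.54.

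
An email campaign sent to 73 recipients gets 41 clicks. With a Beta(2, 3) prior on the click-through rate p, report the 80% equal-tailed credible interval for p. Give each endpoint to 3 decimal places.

Posterior: Beta(2+41, 3+32) = Beta(43, 35).
Equal-tailed 80% interval: the 0.1 and 0.9 quantiles of Beta(43, 35).
Posterior mean ≈ 0.551, SD ≈ 0.056; a Normal approximation gives roughly [0.480, 0.623].
Exact: F⁻¹(0.1) = 0.479; F⁻¹(0.9) = 0.623.

[0.479, 0.623]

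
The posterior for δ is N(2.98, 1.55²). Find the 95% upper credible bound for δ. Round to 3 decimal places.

Need U with P(δ ≤ U) = 0.95: U = 2.98 + z_{0.05}·1.55.
z = 1.645; U = 2.98 + 1.645 × 1.55 = 5.530.

5.530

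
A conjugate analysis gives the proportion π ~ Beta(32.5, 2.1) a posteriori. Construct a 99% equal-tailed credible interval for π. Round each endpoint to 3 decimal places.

Posterior: Beta(32.5, 2.1).
Equal-tailed 99% interval: the 0.005 and 0.995 quantiles of Beta(32.5, 2.1).
Posterior mean ≈ 0.939, SD ≈ 0.040; a Normal approximation gives roughly [0.836, 1.042].
Exact: F⁻¹(0.005) = 0.794; F⁻¹(0.995) = 0.996.

[0.794, 0.996]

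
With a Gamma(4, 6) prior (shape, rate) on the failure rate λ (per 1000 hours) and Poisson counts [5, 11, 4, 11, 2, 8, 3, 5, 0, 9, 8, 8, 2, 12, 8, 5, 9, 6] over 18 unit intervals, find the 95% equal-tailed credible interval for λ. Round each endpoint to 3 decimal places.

[4.145, 5.933]

Posterior: Gamma(4+116, 6+18) = Gamma(120, 24) (shape, rate).
Equal-tailed 95% interval: Gamma(120, 24) quantiles at 0.025 and 0.975.
Posterior mean ≈ 5.000, SD ≈ 0.456; a Normal approximation gives roughly [4.105, 5.895].
Exact: lower = 4.145; upper = 5.933.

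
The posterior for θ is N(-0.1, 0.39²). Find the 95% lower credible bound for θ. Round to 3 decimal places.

Need L with P(θ ≥ L) = 0.95: L = -0.1 − z_{0.05}·0.39.
z = 1.645; L = -0.1 − 1.645 × 0.39 = -0.741.

-0.741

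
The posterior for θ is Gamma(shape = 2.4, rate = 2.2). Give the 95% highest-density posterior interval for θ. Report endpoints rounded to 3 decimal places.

[0.056, 2.469]

The posterior is unimodal and skewed, so the HPD interval has equal density at both endpoints and is the shortest 95% interval.
Solving f(0.056) = f(2.469) with F(2.469) − F(0.056) = 0.95 gives [0.056, 2.469].
For comparison, the equal-tailed interval is [0.172, 2.841]; the HPD is narrower and shifted toward the mode.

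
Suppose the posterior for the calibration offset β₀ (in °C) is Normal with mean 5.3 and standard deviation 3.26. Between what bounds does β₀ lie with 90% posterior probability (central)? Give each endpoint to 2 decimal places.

The posterior is symmetric, so the 90% equal-tailed interval is β₀ = 5.3 ± z·3.26 with z = 1.645.
Half-width: 1.645 × 3.26 = 5.36.
5.3 − 5.36 = -0.06; 5.3 + 5.36 = 10.66.

[-0.06, 10.66]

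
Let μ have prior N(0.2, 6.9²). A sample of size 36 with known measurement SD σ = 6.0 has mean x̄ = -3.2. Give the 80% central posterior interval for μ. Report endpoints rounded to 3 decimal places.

[-4.398, -1.862]

Posterior precision = 1/6.9² + 36/6.0² = 0.0210 + 1.0000 = 1.0210, so posterior SD = 0.9897.
Posterior mean = (0.2/6.9² + 36·-3.2/6.0²) / 1.0210 = -3.1301.
Interval: -3.1301 ± 1.282 × 0.9897 → [-4.398, -1.862].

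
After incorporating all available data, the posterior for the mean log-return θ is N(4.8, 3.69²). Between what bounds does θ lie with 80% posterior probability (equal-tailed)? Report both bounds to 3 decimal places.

[0.071, 9.529]

The posterior is symmetric, so the 80% equal-tailed interval is θ = 4.8 ± z·3.69 with z = 1.282.
Half-width: 1.282 × 3.69 = 4.729.
4.8 − 4.729 = 0.071; 4.8 + 4.729 = 9.529.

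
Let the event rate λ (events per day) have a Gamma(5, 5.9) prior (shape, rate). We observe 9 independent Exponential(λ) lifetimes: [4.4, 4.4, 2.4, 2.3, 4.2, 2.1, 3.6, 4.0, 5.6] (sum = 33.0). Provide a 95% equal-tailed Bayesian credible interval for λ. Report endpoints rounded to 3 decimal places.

[0.197, 0.571]

Posterior: Gamma(5+9, 5.9+33.0) = Gamma(14, 38.9) (shape, rate).
Equal-tailed 95% interval: Gamma(14, 38.9) quantiles at 0.025 and 0.975.
Posterior mean ≈ 0.360, SD ≈ 0.096; a Normal approximation gives roughly [0.171, 0.548].
Exact: lower = 0.197; upper = 0.571.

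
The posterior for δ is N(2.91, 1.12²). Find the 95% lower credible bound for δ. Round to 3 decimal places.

Need L with P(δ ≥ L) = 0.95: L = 2.91 − z_{0.05}·1.12.
z = 1.645; L = 2.91 − 1.645 × 1.12 = 1.068.

1.068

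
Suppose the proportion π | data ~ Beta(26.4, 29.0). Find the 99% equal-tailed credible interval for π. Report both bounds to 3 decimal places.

Posterior: Beta(26.4, 29.0).
Equal-tailed 99% interval: the 0.005 and 0.995 quantiles of Beta(26.4, 29.0).
Posterior mean ≈ 0.477, SD ≈ 0.067; a Normal approximation gives roughly [0.305, 0.648].
Exact: F⁻¹(0.005) = 0.310; F⁻¹(0.995) = 0.647.

[0.310, 0.647]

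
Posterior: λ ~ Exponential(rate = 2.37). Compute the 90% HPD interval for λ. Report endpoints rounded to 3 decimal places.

The exponential density is strictly decreasing on [0, ∞), so the HPD interval is anchored at 0: [0, q] with P(λ ≤ q) = 0.90.
q = −ln(1 − 0.90) / 2.37 = 2.3026 / 2.37 = 0.972.

[0.000, 0.972]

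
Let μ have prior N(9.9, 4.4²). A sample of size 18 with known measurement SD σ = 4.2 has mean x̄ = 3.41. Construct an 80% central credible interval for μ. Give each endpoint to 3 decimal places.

Posterior precision = 1/4.4² + 18/4.2² = 0.0517 + 1.0204 = 1.0721, so posterior SD = 0.9658.
Posterior mean = (9.9/4.4² + 18·3.41/4.2²) / 1.0721 = 3.7227.
Interval: 3.7227 ± 1.282 × 0.9658 → [2.485, 4.960].

[2.485, 4.960]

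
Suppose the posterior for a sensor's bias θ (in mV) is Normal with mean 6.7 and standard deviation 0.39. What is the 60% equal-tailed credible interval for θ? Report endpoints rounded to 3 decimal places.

The posterior is symmetric, so the 60% equal-tailed interval is θ = 6.7 ± z·0.39 with z = 0.842.
Half-width: 0.842 × 0.39 = 0.328.
6.7 − 0.328 = 6.372; 6.7 + 0.328 = 7.028.

[6.372, 7.028]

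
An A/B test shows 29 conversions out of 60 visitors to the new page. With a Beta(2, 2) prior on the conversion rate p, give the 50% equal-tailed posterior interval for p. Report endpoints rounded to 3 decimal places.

[0.442, 0.527]

Posterior: Beta(2+29, 2+31) = Beta(31, 33).
Equal-tailed 50% interval: the 0.25 and 0.75 quantiles of Beta(31, 33).
Posterior mean ≈ 0.484, SD ≈ 0.062; a Normal approximation gives roughly [0.443, 0.526].
Exact: F⁻¹(0.25) = 0.442; F⁻¹(0.75) = 0.527.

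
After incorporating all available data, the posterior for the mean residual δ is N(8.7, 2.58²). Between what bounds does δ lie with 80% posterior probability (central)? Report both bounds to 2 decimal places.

The posterior is symmetric, so the 80% equal-tailed interval is δ = 8.7 ± z·2.58 with z = 1.282.
Half-width: 1.282 × 2.58 = 3.31.
8.7 − 3.31 = 5.39; 8.7 + 3.31 = 12.01.

[5.39, 12.01]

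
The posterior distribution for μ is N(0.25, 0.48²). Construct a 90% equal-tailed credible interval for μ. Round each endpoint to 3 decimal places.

[-0.540, 1.040]

The posterior is symmetric, so the 90% equal-tailed interval is μ = 0.25 ± z·0.48 with z = 1.645.
Half-width: 1.645 × 0.48 = 0.790.
0.25 − 0.790 = -0.540; 0.25 + 0.790 = 1.040.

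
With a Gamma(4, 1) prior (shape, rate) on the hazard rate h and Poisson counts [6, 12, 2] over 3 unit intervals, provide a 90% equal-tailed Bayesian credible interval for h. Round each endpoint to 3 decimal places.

Posterior: Gamma(4+20, 1+3) = Gamma(24, 4) (shape, rate).
Equal-tailed 90% interval: Gamma(24, 4) quantiles at 0.05 and 0.95.
Posterior mean ≈ 6.000, SD ≈ 1.225; a Normal approximation gives roughly [3.985, 8.015].
Exact: lower = 4.137; upper = 8.146.

[4.137, 8.146]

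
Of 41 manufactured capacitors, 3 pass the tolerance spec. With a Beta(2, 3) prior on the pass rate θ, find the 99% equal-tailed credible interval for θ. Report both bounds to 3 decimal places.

Posterior: Beta(2+3, 3+38) = Beta(5, 41).
Equal-tailed 99% interval: the 0.005 and 0.995 quantiles of Beta(5, 41).
Posterior mean ≈ 0.109, SD ≈ 0.045; a Normal approximation gives roughly [-0.008, 0.226].
Exact: F⁻¹(0.005) = 0.025; F⁻¹(0.995) = 0.254.

[0.025, 0.254]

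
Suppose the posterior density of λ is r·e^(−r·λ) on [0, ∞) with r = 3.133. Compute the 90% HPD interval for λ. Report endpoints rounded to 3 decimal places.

The exponential density is strictly decreasing on [0, ∞), so the HPD interval is anchored at 0: [0, q] with P(λ ≤ q) = 0.90.
q = −ln(1 − 0.90) / 3.133 = 2.3026 / 3.133 = 0.735.

[0.000, 0.735]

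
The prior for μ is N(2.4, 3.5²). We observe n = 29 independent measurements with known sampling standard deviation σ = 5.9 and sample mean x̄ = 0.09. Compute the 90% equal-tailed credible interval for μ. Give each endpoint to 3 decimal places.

[-1.424, 2.016]

Posterior precision = 1/3.5² + 29/5.9² = 0.0816 + 0.8331 = 0.9147, so posterior SD = 1.0456.
Posterior mean = (2.4/3.5² + 29·0.09/5.9²) / 0.9147 = 0.2962.
Interval: 0.2962 ± 1.645 × 1.0456 → [-1.424, 2.016].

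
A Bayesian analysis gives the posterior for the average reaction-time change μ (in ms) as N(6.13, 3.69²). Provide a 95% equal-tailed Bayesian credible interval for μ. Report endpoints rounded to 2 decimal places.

The posterior is symmetric, so the 95% equal-tailed interval is μ = 6.13 ± z·3.69 with z = 1.960.
Half-width: 1.960 × 3.69 = 7.23.
6.13 − 7.23 = -1.10; 6.13 + 7.23 = 13.36.

[-1.10, 13.36]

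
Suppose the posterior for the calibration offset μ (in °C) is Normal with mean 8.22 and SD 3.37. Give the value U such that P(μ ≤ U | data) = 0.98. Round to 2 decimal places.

15.14

Need U with P(μ ≤ U) = 0.98: U = 8.22 + z_{0.02}·3.37.
z = 2.054; U = 8.22 + 2.054 × 3.37 = 15.14.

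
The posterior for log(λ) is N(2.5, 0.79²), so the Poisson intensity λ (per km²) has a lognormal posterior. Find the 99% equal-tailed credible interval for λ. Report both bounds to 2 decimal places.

On the log scale the 99% interval is 2.5 ± 2.576 × 0.79 = [0.4651, 4.5349].
Exponentiate: [e^0.4651, e^4.5349] = [1.59, 93.21].

[1.59, 93.21]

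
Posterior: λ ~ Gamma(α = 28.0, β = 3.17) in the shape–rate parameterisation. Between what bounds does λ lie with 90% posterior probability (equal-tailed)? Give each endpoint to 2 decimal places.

Posterior: Gamma(shape 28.0, rate 3.17).
Equal-tailed 90% interval: Gamma(28.0, 3.17) quantiles at 0.05 and 0.95.
Posterior mean ≈ 8.83, SD ≈ 1.67; a Normal approximation gives roughly [6.09, 11.58].
Exact: lower = 6.28; upper = 11.75.

[6.28, 11.75]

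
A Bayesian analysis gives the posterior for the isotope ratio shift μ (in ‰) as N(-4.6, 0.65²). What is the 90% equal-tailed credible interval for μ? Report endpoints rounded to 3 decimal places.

The posterior is symmetric, so the 90% equal-tailed interval is μ = -4.6 ± z·0.65 with z = 1.645.
Half-width: 1.645 × 0.65 = 1.069.
-4.6 − 1.069 = -5.669; -4.6 + 1.069 = -3.531.

[-5.669, -3.531]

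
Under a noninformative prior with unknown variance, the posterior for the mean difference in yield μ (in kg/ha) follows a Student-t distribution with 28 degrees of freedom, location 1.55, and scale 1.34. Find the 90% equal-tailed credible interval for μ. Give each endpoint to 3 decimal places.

The t_28 distribution is symmetric; the 90% interval is 1.55 ± t·1.34 with t_{0.95,28} = 1.701.
Half-width: 1.701 × 1.34 = 2.280.
1.55 − 2.280 = -0.730; 1.55 + 2.280 = 3.830.

[-0.730, 3.830]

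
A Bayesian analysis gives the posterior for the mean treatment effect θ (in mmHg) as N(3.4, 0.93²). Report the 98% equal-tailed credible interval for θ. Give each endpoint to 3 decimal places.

The posterior is symmetric, so the 98% equal-tailed interval is θ = 3.4 ± z·0.93 with z = 2.326.
Half-width: 2.326 × 0.93 = 2.164.
3.4 − 2.164 = 1.236; 3.4 + 2.164 = 5.564.

[1.236, 5.564]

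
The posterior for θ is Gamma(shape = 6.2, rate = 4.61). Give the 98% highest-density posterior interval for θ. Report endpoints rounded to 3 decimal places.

The posterior is unimodal and skewed, so the HPD interval has equal density at both endpoints and is the shortest 98% interval.
Solving f(0.323) = f(2.731) with F(2.731) − F(0.323) = 0.98 gives [0.323, 2.731].
For comparison, the equal-tailed interval is [0.410, 2.908]; the HPD is narrower and shifted toward the mode.

[0.323, 2.731]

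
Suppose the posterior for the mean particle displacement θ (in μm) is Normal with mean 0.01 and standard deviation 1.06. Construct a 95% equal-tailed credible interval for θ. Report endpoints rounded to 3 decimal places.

The posterior is symmetric, so the 95% equal-tailed interval is θ = 0.01 ± z·1.06 with z = 1.960.
Half-width: 1.960 × 1.06 = 2.078.
0.01 − 2.078 = -2.068; 0.01 + 2.078 = 2.088.

[-2.068, 2.088]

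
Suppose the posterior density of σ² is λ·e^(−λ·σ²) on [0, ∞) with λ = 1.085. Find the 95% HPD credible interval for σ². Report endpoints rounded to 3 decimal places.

The exponential density is strictly decreasing on [0, ∞), so the HPD interval is anchored at 0: [0, q] with P(σ² ≤ q) = 0.95.
q = −ln(1 − 0.95) / 1.085 = 2.9957 / 1.085 = 2.761.

[0.000, 2.761]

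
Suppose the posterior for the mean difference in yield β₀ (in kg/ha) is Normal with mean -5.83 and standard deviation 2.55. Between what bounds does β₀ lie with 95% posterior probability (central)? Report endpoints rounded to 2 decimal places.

[-10.83, -0.83]

The posterior is symmetric, so the 95% equal-tailed interval is β₀ = -5.83 ± z·2.55 with z = 1.960.
Half-width: 1.960 × 2.55 = 5.00.
-5.83 − 5.00 = -10.83; -5.83 + 5.00 = -0.83.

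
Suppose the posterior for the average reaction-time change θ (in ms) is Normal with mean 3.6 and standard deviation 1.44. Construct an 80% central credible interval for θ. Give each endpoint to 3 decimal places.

The posterior is symmetric, so the 80% equal-tailed interval is θ = 3.6 ± z·1.44 with z = 1.282.
Half-width: 1.282 × 1.44 = 1.845.
3.6 − 1.845 = 1.755; 3.6 + 1.845 = 5.445.

[1.755, 5.445]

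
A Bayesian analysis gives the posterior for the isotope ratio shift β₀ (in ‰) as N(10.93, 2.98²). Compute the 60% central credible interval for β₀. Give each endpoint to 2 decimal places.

[8.42, 13.44]

The posterior is symmetric, so the 60% equal-tailed interval is β₀ = 10.93 ± z·2.98 with z = 0.842.
Half-width: 0.842 × 2.98 = 2.51.
10.93 − 2.51 = 8.42; 10.93 + 2.51 = 13.44.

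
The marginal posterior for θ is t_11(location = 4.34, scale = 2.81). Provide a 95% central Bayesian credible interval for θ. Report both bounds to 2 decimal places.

The t_11 distribution is symmetric; the 95% interval is 4.34 ± t·2.81 with t_{0.975,11} = 2.201.
Half-width: 2.201 × 2.81 = 6.18.
4.34 − 6.18 = -1.84; 4.34 + 6.18 = 10.52.

[-1.84, 10.52]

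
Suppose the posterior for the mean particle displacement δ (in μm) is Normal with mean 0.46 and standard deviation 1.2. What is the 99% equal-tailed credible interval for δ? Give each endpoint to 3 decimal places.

[-2.631, 3.551]

The posterior is symmetric, so the 99% equal-tailed interval is δ = 0.46 ± z·1.2 with z = 2.576.
Half-width: 2.576 × 1.2 = 3.091.
0.46 − 3.091 = -2.631; 0.46 + 3.091 = 3.551.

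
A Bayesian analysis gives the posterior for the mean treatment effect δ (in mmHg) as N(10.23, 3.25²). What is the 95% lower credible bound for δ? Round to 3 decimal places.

4.884

Need L with P(δ ≥ L) = 0.95: L = 10.23 − z_{0.05}·3.25.
z = 1.645; L = 10.23 − 1.645 × 3.25 = 4.884.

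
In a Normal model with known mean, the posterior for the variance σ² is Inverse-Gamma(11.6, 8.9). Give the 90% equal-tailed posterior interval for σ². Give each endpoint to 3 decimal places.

[0.503, 1.344]

Inverse-Gamma(11.6, 8.9) quantiles: F⁻¹(0.05) and F⁻¹(0.95).
Equivalently, 1/σ² ~ Gamma(11.6, rate = 8.9); invert its 0.95 and 0.05 quantiles.
Posterior mean ≈ 0.840, SD ≈ 0.271; a Normal approximation gives roughly [0.394, 1.285].
Exact: lower = 0.503; upper = 1.344.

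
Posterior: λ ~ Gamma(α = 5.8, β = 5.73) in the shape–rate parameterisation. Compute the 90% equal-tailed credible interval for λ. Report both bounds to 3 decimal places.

[0.433, 1.788]

Posterior: Gamma(shape 5.8, rate 5.73).
Equal-tailed 90% interval: Gamma(5.8, 5.73) quantiles at 0.05 and 0.95.
Posterior mean ≈ 1.012, SD ≈ 0.420; a Normal approximation gives roughly [0.321, 1.704].
Exact: lower = 0.433; upper = 1.788.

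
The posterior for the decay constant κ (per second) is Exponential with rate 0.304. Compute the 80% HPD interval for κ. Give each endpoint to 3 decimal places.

The exponential density is strictly decreasing on [0, ∞), so the HPD interval is anchored at 0: [0, q] with P(κ ≤ q) = 0.80.
q = −ln(1 − 0.80) / 0.304 = 1.6094 / 0.304 = 5.294.

[0.000, 5.294]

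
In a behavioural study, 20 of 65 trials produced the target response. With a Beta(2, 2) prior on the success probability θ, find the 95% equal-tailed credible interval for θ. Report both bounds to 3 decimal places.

Posterior: Beta(2+20, 2+45) = Beta(22, 47).
Equal-tailed 95% interval: the 0.025 and 0.975 quantiles of Beta(22, 47).
Posterior mean ≈ 0.319, SD ≈ 0.056; a Normal approximation gives roughly [0.210, 0.428].
Exact: F⁻¹(0.025) = 0.215; F⁻¹(0.975) = 0.433.

[0.215, 0.433]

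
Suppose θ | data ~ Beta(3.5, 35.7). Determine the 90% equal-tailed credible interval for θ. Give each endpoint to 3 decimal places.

Posterior: Beta(3.5, 35.7).
Equal-tailed 90% interval: the 0.05 and 0.95 quantiles of Beta(3.5, 35.7).
Posterior mean ≈ 0.089, SD ≈ 0.045; a Normal approximation gives roughly [0.015, 0.163].
Exact: F⁻¹(0.05) = 0.029; F⁻¹(0.95) = 0.173.

[0.029, 0.173]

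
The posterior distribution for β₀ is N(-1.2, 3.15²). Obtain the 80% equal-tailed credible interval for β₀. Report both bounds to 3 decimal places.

The posterior is symmetric, so the 80% equal-tailed interval is β₀ = -1.2 ± z·3.15 with z = 1.282.
Half-width: 1.282 × 3.15 = 4.037.
-1.2 − 4.037 = -5.237; -1.2 + 4.037 = 2.837.

[-5.237, 2.837]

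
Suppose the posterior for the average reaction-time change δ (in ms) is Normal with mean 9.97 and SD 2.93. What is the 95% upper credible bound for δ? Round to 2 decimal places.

14.79

Need U with P(δ ≤ U) = 0.95: U = 9.97 + z_{0.05}·2.93.
z = 1.645; U = 9.97 + 1.645 × 2.93 = 14.79.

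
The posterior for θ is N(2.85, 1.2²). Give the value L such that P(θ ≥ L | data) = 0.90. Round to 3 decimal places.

1.312

Need L with P(θ ≥ L) = 0.90: L = 2.85 − z_{0.1}·1.2.
z = 1.282; L = 2.85 − 1.282 × 1.2 = 1.312.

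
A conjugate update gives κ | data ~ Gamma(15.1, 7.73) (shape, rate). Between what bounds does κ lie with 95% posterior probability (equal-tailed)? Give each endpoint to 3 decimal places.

Posterior: Gamma(shape 15.1, rate 7.73).
Equal-tailed 95% interval: Gamma(15.1, 7.73) quantiles at 0.025 and 0.975.
Posterior mean ≈ 1.953, SD ≈ 0.503; a Normal approximation gives roughly [0.968, 2.939].
Exact: lower = 1.096; upper = 3.055.

[1.096, 3.055]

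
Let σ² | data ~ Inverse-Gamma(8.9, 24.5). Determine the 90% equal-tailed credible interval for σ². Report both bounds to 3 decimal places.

Inverse-Gamma(8.9, 24.5) quantiles: F⁻¹(0.05) and F⁻¹(0.95).
Equivalently, 1/σ² ~ Gamma(8.9, rate = 24.5); invert its 0.95 and 0.05 quantiles.
Posterior mean ≈ 3.101, SD ≈ 1.181; a Normal approximation gives roughly [1.159, 5.043].
Exact: lower = 1.712; upper = 5.300.

[1.712, 5.300]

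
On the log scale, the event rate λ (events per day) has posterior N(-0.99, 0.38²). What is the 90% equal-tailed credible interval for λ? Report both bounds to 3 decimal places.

On the log scale the 90% interval is -0.99 ± 1.645 × 0.38 = [-1.6150, -0.3650].
Exponentiate: [e^-1.6150, e^-0.3650] = [0.199, 0.694].

[0.199, 0.694]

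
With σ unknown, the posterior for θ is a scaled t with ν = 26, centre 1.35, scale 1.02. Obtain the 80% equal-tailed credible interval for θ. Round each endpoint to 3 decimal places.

The t_26 distribution is symmetric; the 80% interval is 1.35 ± t·1.02 with t_{0.9,26} = 1.315.
Half-width: 1.315 × 1.02 = 1.341.
1.35 − 1.341 = 0.009; 1.35 + 1.341 = 2.691.

[0.009, 2.691]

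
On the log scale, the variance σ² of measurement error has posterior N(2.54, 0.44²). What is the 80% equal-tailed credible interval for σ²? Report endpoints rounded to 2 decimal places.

[7.21, 22.28]

On the log scale the 80% interval is 2.54 ± 1.282 × 0.44 = [1.9761, 3.1039].
Exponentiate: [e^1.9761, e^3.1039] = [7.21, 22.28].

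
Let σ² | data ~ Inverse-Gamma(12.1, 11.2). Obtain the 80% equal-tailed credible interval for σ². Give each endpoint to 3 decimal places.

Inverse-Gamma(12.1, 11.2) quantiles: F⁻¹(0.1) and F⁻¹(0.9).
Equivalently, 1/σ² ~ Gamma(12.1, rate = 11.2); invert its 0.9 and 0.1 quantiles.
Posterior mean ≈ 1.009, SD ≈ 0.317; a Normal approximation gives roughly [0.602, 1.416].
Exact: lower = 0.670; upper = 1.416.

[0.670, 1.416]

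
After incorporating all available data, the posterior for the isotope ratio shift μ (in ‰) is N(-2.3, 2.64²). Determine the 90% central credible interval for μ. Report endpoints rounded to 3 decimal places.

[-6.642, 2.042]

The posterior is symmetric, so the 90% equal-tailed interval is μ = -2.3 ± z·2.64 with z = 1.645.
Half-width: 1.645 × 2.64 = 4.342.
-2.3 − 4.342 = -6.642; -2.3 + 4.342 = 2.042.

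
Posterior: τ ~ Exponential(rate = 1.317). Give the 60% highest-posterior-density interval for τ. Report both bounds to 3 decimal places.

The exponential density is strictly decreasing on [0, ∞), so the HPD interval is anchored at 0: [0, q] with P(τ ≤ q) = 0.60.
q = −ln(1 − 0.60) / 1.317 = 0.9163 / 1.317 = 0.696.

[0.000, 0.696]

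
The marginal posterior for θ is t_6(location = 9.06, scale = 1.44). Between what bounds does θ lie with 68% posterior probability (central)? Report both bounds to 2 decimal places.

The t_6 distribution is symmetric; the 68% interval is 9.06 ± t·1.44 with t_{0.84,6} = 1.084.
Half-width: 1.084 × 1.44 = 1.56.
9.06 − 1.56 = 7.50; 9.06 + 1.56 = 10.62.

[7.50, 10.62]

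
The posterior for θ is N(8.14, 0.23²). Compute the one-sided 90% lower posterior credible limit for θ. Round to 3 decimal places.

Need L with P(θ ≥ L) = 0.90: L = 8.14 − z_{0.1}·0.23.
z = 1.282; L = 8.14 − 1.282 × 0.23 = 7.845.

7.845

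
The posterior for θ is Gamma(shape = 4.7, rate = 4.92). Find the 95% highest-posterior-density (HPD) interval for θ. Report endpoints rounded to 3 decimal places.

The posterior is unimodal and skewed, so the HPD interval has equal density at both endpoints and is the shortest 95% interval.
Solving f(0.214) = f(1.827) with F(1.827) − F(0.214) = 0.95 gives [0.214, 1.827].
For comparison, the equal-tailed interval is [0.296, 1.993]; the HPD is narrower and shifted toward the mode.

[0.214, 1.827]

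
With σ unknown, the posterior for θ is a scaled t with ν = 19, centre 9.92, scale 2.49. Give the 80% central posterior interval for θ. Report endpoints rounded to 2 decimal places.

The t_19 distribution is symmetric; the 80% interval is 9.92 ± t·2.49 with t_{0.9,19} = 1.328.
Half-width: 1.328 × 2.49 = 3.31.
9.92 − 3.31 = 6.61; 9.92 + 3.31 = 13.23.

[6.61, 13.23]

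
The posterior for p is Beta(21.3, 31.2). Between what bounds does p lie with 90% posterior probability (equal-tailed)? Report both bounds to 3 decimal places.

Posterior: Beta(21.3, 31.2).
Equal-tailed 90% interval: the 0.05 and 0.95 quantiles of Beta(21.3, 31.2).
Posterior mean ≈ 0.406, SD ≈ 0.067; a Normal approximation gives roughly [0.295, 0.516].
Exact: F⁻¹(0.05) = 0.297; F⁻¹(0.95) = 0.518.

[0.297, 0.518]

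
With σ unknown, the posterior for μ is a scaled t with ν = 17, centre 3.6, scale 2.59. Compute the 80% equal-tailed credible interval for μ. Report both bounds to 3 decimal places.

The t_17 distribution is symmetric; the 80% interval is 3.6 ± t·2.59 with t_{0.9,17} = 1.333.
Half-width: 1.333 × 2.59 = 3.453.
3.6 − 3.453 = 0.147; 3.6 + 3.453 = 7.053.

[0.147, 7.053]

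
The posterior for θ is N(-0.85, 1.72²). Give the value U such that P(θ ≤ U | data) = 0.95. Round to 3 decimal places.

1.979

Need U with P(θ ≤ U) = 0.95: U = -0.85 + z_{0.05}·1.72.
z = 1.645; U = -0.85 + 1.645 × 1.72 = 1.979.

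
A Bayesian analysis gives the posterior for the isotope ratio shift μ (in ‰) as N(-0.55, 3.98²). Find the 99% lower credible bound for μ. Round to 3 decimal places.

Need L with P(μ ≥ L) = 0.99: L = -0.55 − z_{0.01}·3.98.
z = 2.326; L = -0.55 − 2.326 × 3.98 = -9.809.

-9.809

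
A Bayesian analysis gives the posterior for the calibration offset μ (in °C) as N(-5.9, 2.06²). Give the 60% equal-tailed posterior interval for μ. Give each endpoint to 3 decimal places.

[-7.634, -4.166]

The posterior is symmetric, so the 60% equal-tailed interval is μ = -5.9 ± z·2.06 with z = 0.842.
Half-width: 0.842 × 2.06 = 1.734.
-5.9 − 1.734 = -7.634; -5.9 + 1.734 = -4.166.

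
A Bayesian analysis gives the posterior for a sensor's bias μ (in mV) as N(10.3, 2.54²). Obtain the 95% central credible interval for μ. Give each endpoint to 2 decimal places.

The posterior is symmetric, so the 95% equal-tailed interval is μ = 10.3 ± z·2.54 with z = 1.960.
Half-width: 1.960 × 2.54 = 4.98.
10.3 − 4.98 = 5.32; 10.3 + 4.98 = 15.28.

[5.32, 15.28]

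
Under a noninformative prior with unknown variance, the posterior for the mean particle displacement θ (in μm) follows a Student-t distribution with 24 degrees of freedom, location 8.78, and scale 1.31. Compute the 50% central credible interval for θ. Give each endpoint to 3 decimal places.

The t_24 distribution is symmetric; the 50% interval is 8.78 ± t·1.31 with t_{0.75,24} = 0.685.
Half-width: 0.685 × 1.31 = 0.897.
8.78 − 0.897 = 7.883; 8.78 + 0.897 = 9.677.

[7.883, 9.677]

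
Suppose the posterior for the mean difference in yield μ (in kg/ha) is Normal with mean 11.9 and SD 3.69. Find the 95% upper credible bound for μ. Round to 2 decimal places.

Need U with P(μ ≤ U) = 0.95: U = 11.9 + z_{0.05}·3.69.
z = 1.645; U = 11.9 + 1.645 × 3.69 = 17.97.

17.97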